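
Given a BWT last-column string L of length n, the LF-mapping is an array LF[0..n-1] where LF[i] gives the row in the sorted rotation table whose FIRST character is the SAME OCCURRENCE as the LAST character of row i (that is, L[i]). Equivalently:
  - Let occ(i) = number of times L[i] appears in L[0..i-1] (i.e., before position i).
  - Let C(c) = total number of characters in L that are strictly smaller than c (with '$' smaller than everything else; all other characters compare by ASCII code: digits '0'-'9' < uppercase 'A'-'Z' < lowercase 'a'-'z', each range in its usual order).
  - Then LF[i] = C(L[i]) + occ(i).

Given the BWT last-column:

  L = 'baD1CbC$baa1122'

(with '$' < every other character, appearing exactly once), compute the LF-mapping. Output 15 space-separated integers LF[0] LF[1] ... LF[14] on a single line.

Answer: 12 9 8 1 6 13 7 0 14 10 11 2 3 4 5

Derivation:
Char counts: '$':1, '1':3, '2':2, 'C':2, 'D':1, 'a':3, 'b':3
C (first-col start): C('$')=0, C('1')=1, C('2')=4, C('C')=6, C('D')=8, C('a')=9, C('b')=12
L[0]='b': occ=0, LF[0]=C('b')+0=12+0=12
L[1]='a': occ=0, LF[1]=C('a')+0=9+0=9
L[2]='D': occ=0, LF[2]=C('D')+0=8+0=8
L[3]='1': occ=0, LF[3]=C('1')+0=1+0=1
L[4]='C': occ=0, LF[4]=C('C')+0=6+0=6
L[5]='b': occ=1, LF[5]=C('b')+1=12+1=13
L[6]='C': occ=1, LF[6]=C('C')+1=6+1=7
L[7]='$': occ=0, LF[7]=C('$')+0=0+0=0
L[8]='b': occ=2, LF[8]=C('b')+2=12+2=14
L[9]='a': occ=1, LF[9]=C('a')+1=9+1=10
L[10]='a': occ=2, LF[10]=C('a')+2=9+2=11
L[11]='1': occ=1, LF[11]=C('1')+1=1+1=2
L[12]='1': occ=2, LF[12]=C('1')+2=1+2=3
L[13]='2': occ=0, LF[13]=C('2')+0=4+0=4
L[14]='2': occ=1, LF[14]=C('2')+1=4+1=5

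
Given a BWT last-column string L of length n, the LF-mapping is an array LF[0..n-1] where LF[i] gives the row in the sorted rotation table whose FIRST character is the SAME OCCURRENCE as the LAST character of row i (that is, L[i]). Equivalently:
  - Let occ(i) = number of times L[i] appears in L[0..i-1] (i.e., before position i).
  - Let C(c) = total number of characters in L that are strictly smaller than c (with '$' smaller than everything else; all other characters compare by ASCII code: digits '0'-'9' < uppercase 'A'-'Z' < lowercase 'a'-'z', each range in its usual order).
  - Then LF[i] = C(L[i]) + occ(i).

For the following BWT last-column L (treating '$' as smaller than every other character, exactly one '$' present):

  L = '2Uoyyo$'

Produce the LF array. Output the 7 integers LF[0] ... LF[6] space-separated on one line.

Answer: 1 2 3 5 6 4 0

Derivation:
Char counts: '$':1, '2':1, 'U':1, 'o':2, 'y':2
C (first-col start): C('$')=0, C('2')=1, C('U')=2, C('o')=3, C('y')=5
L[0]='2': occ=0, LF[0]=C('2')+0=1+0=1
L[1]='U': occ=0, LF[1]=C('U')+0=2+0=2
L[2]='o': occ=0, LF[2]=C('o')+0=3+0=3
L[3]='y': occ=0, LF[3]=C('y')+0=5+0=5
L[4]='y': occ=1, LF[4]=C('y')+1=5+1=6
L[5]='o': occ=1, LF[5]=C('o')+1=3+1=4
L[6]='$': occ=0, LF[6]=C('$')+0=0+0=0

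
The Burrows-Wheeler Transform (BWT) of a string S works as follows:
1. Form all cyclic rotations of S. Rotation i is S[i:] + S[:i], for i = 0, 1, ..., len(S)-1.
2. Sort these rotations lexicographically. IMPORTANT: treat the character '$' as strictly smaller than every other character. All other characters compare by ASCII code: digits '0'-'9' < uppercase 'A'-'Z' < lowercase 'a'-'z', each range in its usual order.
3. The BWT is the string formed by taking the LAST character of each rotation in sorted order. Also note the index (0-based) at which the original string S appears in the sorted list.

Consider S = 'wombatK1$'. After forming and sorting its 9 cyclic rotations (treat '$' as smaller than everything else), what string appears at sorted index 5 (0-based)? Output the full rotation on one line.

Answer: mbatK1$wo

Derivation:
All 9 rotations (rotation i = S[i:]+S[:i]):
  rot[0] = wombatK1$
  rot[1] = ombatK1$w
  rot[2] = mbatK1$wo
  rot[3] = batK1$wom
  rot[4] = atK1$womb
  rot[5] = tK1$womba
  rot[6] = K1$wombat
  rot[7] = 1$wombatK
  rot[8] = $wombatK1
Sorted (with $ < everything):
  sorted[0] = $wombatK1
  sorted[1] = 1$wombatK
  sorted[2] = K1$wombat
  sorted[3] = atK1$womb
  sorted[4] = batK1$wom
  sorted[5] = mbatK1$wo
  sorted[6] = ombatK1$w
  sorted[7] = tK1$womba
  sorted[8] = wombatK1$
sorted[5] = mbatK1$wo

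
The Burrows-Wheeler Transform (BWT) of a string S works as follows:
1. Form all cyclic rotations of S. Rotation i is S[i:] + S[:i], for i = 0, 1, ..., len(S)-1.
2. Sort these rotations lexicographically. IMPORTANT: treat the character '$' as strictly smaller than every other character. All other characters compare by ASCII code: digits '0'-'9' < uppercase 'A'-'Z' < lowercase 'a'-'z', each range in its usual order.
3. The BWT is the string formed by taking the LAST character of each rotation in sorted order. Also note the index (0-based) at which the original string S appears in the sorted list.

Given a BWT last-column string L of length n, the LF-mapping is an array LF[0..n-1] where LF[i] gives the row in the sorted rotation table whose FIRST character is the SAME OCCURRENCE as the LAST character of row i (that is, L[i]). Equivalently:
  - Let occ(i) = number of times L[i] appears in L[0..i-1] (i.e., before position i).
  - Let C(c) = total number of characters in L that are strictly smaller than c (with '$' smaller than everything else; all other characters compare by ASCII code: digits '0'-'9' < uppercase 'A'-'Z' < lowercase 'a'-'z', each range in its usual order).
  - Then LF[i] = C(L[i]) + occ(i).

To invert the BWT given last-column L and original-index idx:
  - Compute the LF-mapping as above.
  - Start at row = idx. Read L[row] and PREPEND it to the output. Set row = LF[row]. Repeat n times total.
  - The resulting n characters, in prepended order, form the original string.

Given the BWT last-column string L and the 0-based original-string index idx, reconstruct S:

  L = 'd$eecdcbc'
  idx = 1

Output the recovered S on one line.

Answer: beccecdd$

Derivation:
LF mapping: 5 0 7 8 2 6 3 1 4
Walk LF starting at row 1, prepending L[row]:
  step 1: row=1, L[1]='$', prepend. Next row=LF[1]=0
  step 2: row=0, L[0]='d', prepend. Next row=LF[0]=5
  step 3: row=5, L[5]='d', prepend. Next row=LF[5]=6
  step 4: row=6, L[6]='c', prepend. Next row=LF[6]=3
  step 5: row=3, L[3]='e', prepend. Next row=LF[3]=8
  step 6: row=8, L[8]='c', prepend. Next row=LF[8]=4
  step 7: row=4, L[4]='c', prepend. Next row=LF[4]=2
  step 8: row=2, L[2]='e', prepend. Next row=LF[2]=7
  step 9: row=7, L[7]='b', prepend. Next row=LF[7]=1
Reversed output: beccecdd$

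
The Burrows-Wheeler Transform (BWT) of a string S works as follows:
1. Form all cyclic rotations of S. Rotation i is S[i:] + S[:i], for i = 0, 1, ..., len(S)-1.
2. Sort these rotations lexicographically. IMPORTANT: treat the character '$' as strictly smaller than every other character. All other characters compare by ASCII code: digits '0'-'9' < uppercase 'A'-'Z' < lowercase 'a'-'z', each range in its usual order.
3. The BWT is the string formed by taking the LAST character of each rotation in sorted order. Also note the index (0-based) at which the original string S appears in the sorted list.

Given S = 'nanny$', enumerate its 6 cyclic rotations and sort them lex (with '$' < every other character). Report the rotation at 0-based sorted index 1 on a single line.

All 6 rotations (rotation i = S[i:]+S[:i]):
  rot[0] = nanny$
  rot[1] = anny$n
  rot[2] = nny$na
  rot[3] = ny$nan
  rot[4] = y$nann
  rot[5] = $nanny
Sorted (with $ < everything):
  sorted[0] = $nanny
  sorted[1] = anny$n
  sorted[2] = nanny$
  sorted[3] = nny$na
  sorted[4] = ny$nan
  sorted[5] = y$nann
sorted[1] = anny$n

Answer: anny$n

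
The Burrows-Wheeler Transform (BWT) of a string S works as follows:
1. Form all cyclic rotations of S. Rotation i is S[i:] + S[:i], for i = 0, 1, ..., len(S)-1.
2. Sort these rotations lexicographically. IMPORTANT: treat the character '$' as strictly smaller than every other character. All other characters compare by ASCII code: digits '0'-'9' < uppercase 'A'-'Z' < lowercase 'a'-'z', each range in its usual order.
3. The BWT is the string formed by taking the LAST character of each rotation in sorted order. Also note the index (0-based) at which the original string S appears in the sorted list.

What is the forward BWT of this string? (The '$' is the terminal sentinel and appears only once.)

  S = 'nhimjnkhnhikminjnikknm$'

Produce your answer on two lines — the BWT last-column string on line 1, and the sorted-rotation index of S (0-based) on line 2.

Answer: mnnknhhmnmniiknkih$jijk
18

Derivation:
All 23 rotations (rotation i = S[i:]+S[:i]):
  rot[0] = nhimjnkhnhikminjnikknm$
  rot[1] = himjnkhnhikminjnikknm$n
  rot[2] = imjnkhnhikminjnikknm$nh
  rot[3] = mjnkhnhikminjnikknm$nhi
  rot[4] = jnkhnhikminjnikknm$nhim
  rot[5] = nkhnhikminjnikknm$nhimj
  rot[6] = khnhikminjnikknm$nhimjn
  rot[7] = hnhikminjnikknm$nhimjnk
  rot[8] = nhikminjnikknm$nhimjnkh
  rot[9] = hikminjnikknm$nhimjnkhn
  rot[10] = ikminjnikknm$nhimjnkhnh
  rot[11] = kminjnikknm$nhimjnkhnhi
  rot[12] = minjnikknm$nhimjnkhnhik
  rot[13] = injnikknm$nhimjnkhnhikm
  rot[14] = njnikknm$nhimjnkhnhikmi
  rot[15] = jnikknm$nhimjnkhnhikmin
  rot[16] = nikknm$nhimjnkhnhikminj
  rot[17] = ikknm$nhimjnkhnhikminjn
  rot[18] = kknm$nhimjnkhnhikminjni
  rot[19] = knm$nhimjnkhnhikminjnik
  rot[20] = nm$nhimjnkhnhikminjnikk
  rot[21] = m$nhimjnkhnhikminjnikkn
  rot[22] = $nhimjnkhnhikminjnikknm
Sorted (with $ < everything):
  sorted[0] = $nhimjnkhnhikminjnikknm  (last char: 'm')
  sorted[1] = hikminjnikknm$nhimjnkhn  (last char: 'n')
  sorted[2] = himjnkhnhikminjnikknm$n  (last char: 'n')
  sorted[3] = hnhikminjnikknm$nhimjnk  (last char: 'k')
  sorted[4] = ikknm$nhimjnkhnhikminjn  (last char: 'n')
  sorted[5] = ikminjnikknm$nhimjnkhnh  (last char: 'h')
  sorted[6] = imjnkhnhikminjnikknm$nh  (last char: 'h')
  sorted[7] = injnikknm$nhimjnkhnhikm  (last char: 'm')
  sorted[8] = jnikknm$nhimjnkhnhikmin  (last char: 'n')
  sorted[9] = jnkhnhikminjnikknm$nhim  (last char: 'm')
  sorted[10] = khnhikminjnikknm$nhimjn  (last char: 'n')
  sorted[11] = kknm$nhimjnkhnhikminjni  (last char: 'i')
  sorted[12] = kminjnikknm$nhimjnkhnhi  (last char: 'i')
  sorted[13] = knm$nhimjnkhnhikminjnik  (last char: 'k')
  sorted[14] = m$nhimjnkhnhikminjnikkn  (last char: 'n')
  sorted[15] = minjnikknm$nhimjnkhnhik  (last char: 'k')
  sorted[16] = mjnkhnhikminjnikknm$nhi  (last char: 'i')
  sorted[17] = nhikminjnikknm$nhimjnkh  (last char: 'h')
  sorted[18] = nhimjnkhnhikminjnikknm$  (last char: '$')
  sorted[19] = nikknm$nhimjnkhnhikminj  (last char: 'j')
  sorted[20] = njnikknm$nhimjnkhnhikmi  (last char: 'i')
  sorted[21] = nkhnhikminjnikknm$nhimj  (last char: 'j')
  sorted[22] = nm$nhimjnkhnhikminjnikk  (last char: 'k')
Last column: mnnknhhmnmniiknkih$jijk
Original string S is at sorted index 18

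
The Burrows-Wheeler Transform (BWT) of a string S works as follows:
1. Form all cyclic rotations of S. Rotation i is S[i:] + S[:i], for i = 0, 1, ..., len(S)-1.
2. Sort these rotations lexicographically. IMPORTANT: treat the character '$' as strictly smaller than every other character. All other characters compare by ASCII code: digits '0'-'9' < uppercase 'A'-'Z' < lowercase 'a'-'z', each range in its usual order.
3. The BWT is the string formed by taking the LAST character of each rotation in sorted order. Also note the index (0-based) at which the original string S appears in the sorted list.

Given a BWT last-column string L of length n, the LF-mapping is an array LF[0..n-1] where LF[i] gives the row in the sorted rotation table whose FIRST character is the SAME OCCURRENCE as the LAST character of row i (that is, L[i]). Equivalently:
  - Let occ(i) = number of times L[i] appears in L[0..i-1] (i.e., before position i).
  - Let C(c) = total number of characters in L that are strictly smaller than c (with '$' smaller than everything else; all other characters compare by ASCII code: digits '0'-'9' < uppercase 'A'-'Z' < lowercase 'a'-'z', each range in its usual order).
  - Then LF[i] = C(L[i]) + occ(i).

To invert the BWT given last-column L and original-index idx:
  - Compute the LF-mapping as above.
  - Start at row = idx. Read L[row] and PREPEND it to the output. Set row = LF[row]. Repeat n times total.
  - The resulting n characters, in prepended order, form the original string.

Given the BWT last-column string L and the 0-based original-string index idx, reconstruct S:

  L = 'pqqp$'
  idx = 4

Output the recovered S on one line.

LF mapping: 1 3 4 2 0
Walk LF starting at row 4, prepending L[row]:
  step 1: row=4, L[4]='$', prepend. Next row=LF[4]=0
  step 2: row=0, L[0]='p', prepend. Next row=LF[0]=1
  step 3: row=1, L[1]='q', prepend. Next row=LF[1]=3
  step 4: row=3, L[3]='p', prepend. Next row=LF[3]=2
  step 5: row=2, L[2]='q', prepend. Next row=LF[2]=4
Reversed output: qpqp$

Answer: qpqp$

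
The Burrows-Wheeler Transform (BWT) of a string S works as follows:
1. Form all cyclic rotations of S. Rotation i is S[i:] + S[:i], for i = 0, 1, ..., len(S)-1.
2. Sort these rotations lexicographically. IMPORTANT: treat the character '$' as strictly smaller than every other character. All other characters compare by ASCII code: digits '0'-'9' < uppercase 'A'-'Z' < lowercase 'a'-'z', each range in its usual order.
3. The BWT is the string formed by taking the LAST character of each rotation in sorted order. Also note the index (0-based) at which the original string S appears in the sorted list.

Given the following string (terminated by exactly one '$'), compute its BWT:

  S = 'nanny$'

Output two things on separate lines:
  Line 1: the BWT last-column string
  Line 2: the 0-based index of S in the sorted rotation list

All 6 rotations (rotation i = S[i:]+S[:i]):
  rot[0] = nanny$
  rot[1] = anny$n
  rot[2] = nny$na
  rot[3] = ny$nan
  rot[4] = y$nann
  rot[5] = $nanny
Sorted (with $ < everything):
  sorted[0] = $nanny  (last char: 'y')
  sorted[1] = anny$n  (last char: 'n')
  sorted[2] = nanny$  (last char: '$')
  sorted[3] = nny$na  (last char: 'a')
  sorted[4] = ny$nan  (last char: 'n')
  sorted[5] = y$nann  (last char: 'n')
Last column: yn$ann
Original string S is at sorted index 2

Answer: yn$ann
2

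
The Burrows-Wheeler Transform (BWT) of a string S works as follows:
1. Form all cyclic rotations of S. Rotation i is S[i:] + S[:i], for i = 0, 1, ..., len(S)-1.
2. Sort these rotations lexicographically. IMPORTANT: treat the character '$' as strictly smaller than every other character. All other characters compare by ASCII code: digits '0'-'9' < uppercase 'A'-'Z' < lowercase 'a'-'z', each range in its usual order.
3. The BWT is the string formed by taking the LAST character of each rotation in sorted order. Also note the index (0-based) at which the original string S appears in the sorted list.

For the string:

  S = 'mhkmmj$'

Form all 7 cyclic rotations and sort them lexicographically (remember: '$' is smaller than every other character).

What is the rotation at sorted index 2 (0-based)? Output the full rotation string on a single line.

All 7 rotations (rotation i = S[i:]+S[:i]):
  rot[0] = mhkmmj$
  rot[1] = hkmmj$m
  rot[2] = kmmj$mh
  rot[3] = mmj$mhk
  rot[4] = mj$mhkm
  rot[5] = j$mhkmm
  rot[6] = $mhkmmj
Sorted (with $ < everything):
  sorted[0] = $mhkmmj
  sorted[1] = hkmmj$m
  sorted[2] = j$mhkmm
  sorted[3] = kmmj$mh
  sorted[4] = mhkmmj$
  sorted[5] = mj$mhkm
  sorted[6] = mmj$mhk
sorted[2] = j$mhkmm

Answer: j$mhkmm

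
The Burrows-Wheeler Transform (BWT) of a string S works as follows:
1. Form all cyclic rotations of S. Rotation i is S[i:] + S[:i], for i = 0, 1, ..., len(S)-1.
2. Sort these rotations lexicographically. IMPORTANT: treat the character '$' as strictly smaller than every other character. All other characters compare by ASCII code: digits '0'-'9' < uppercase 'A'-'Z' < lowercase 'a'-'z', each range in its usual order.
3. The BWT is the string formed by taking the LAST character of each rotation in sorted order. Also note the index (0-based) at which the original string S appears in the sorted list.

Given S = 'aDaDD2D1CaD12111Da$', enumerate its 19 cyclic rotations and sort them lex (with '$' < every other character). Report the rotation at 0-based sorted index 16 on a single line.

Answer: aD12111Da$aDaDD2D1C

Derivation:
All 19 rotations (rotation i = S[i:]+S[:i]):
  rot[0] = aDaDD2D1CaD12111Da$
  rot[1] = DaDD2D1CaD12111Da$a
  rot[2] = aDD2D1CaD12111Da$aD
  rot[3] = DD2D1CaD12111Da$aDa
  rot[4] = D2D1CaD12111Da$aDaD
  rot[5] = 2D1CaD12111Da$aDaDD
  rot[6] = D1CaD12111Da$aDaDD2
  rot[7] = 1CaD12111Da$aDaDD2D
  rot[8] = CaD12111Da$aDaDD2D1
  rot[9] = aD12111Da$aDaDD2D1C
  rot[10] = D12111Da$aDaDD2D1Ca
  rot[11] = 12111Da$aDaDD2D1CaD
  rot[12] = 2111Da$aDaDD2D1CaD1
  rot[13] = 111Da$aDaDD2D1CaD12
  rot[14] = 11Da$aDaDD2D1CaD121
  rot[15] = 1Da$aDaDD2D1CaD1211
  rot[16] = Da$aDaDD2D1CaD12111
  rot[17] = a$aDaDD2D1CaD12111D
  rot[18] = $aDaDD2D1CaD12111Da
Sorted (with $ < everything):
  sorted[0] = $aDaDD2D1CaD12111Da
  sorted[1] = 111Da$aDaDD2D1CaD12
  sorted[2] = 11Da$aDaDD2D1CaD121
  sorted[3] = 12111Da$aDaDD2D1CaD
  sorted[4] = 1CaD12111Da$aDaDD2D
  sorted[5] = 1Da$aDaDD2D1CaD1211
  sorted[6] = 2111Da$aDaDD2D1CaD1
  sorted[7] = 2D1CaD12111Da$aDaDD
  sorted[8] = CaD12111Da$aDaDD2D1
  sorted[9] = D12111Da$aDaDD2D1Ca
  sorted[10] = D1CaD12111Da$aDaDD2
  sorted[11] = D2D1CaD12111Da$aDaD
  sorted[12] = DD2D1CaD12111Da$aDa
  sorted[13] = Da$aDaDD2D1CaD12111
  sorted[14] = DaDD2D1CaD12111Da$a
  sorted[15] = a$aDaDD2D1CaD12111D
  sorted[16] = aD12111Da$aDaDD2D1C
  sorted[17] = aDD2D1CaD12111Da$aD
  sorted[18] = aDaDD2D1CaD12111Da$
sorted[16] = aD12111Da$aDaDD2D1C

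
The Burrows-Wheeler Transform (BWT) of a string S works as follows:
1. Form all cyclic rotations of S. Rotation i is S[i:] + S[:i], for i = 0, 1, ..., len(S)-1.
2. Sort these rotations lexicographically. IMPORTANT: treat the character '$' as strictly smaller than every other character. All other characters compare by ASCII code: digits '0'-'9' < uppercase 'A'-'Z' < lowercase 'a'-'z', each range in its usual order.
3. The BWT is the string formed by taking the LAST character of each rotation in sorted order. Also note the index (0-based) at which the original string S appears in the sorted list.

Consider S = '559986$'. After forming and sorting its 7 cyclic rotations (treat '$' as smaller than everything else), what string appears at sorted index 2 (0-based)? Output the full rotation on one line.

All 7 rotations (rotation i = S[i:]+S[:i]):
  rot[0] = 559986$
  rot[1] = 59986$5
  rot[2] = 9986$55
  rot[3] = 986$559
  rot[4] = 86$5599
  rot[5] = 6$55998
  rot[6] = $559986
Sorted (with $ < everything):
  sorted[0] = $559986
  sorted[1] = 559986$
  sorted[2] = 59986$5
  sorted[3] = 6$55998
  sorted[4] = 86$5599
  sorted[5] = 986$559
  sorted[6] = 9986$55
sorted[2] = 59986$5

Answer: 59986$5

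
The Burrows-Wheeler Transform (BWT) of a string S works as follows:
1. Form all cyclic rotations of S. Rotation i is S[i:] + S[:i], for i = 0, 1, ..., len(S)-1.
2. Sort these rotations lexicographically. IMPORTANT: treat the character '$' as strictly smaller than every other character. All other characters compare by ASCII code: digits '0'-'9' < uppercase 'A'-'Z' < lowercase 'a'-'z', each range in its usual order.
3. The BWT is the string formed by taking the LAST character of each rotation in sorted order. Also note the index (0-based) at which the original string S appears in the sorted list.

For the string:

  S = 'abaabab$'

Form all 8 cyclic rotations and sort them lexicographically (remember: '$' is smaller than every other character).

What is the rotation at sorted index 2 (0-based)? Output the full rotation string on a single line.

Answer: ab$abaab

Derivation:
All 8 rotations (rotation i = S[i:]+S[:i]):
  rot[0] = abaabab$
  rot[1] = baabab$a
  rot[2] = aabab$ab
  rot[3] = abab$aba
  rot[4] = bab$abaa
  rot[5] = ab$abaab
  rot[6] = b$abaaba
  rot[7] = $abaabab
Sorted (with $ < everything):
  sorted[0] = $abaabab
  sorted[1] = aabab$ab
  sorted[2] = ab$abaab
  sorted[3] = abaabab$
  sorted[4] = abab$aba
  sorted[5] = b$abaaba
  sorted[6] = baabab$a
  sorted[7] = bab$abaa
sorted[2] = ab$abaab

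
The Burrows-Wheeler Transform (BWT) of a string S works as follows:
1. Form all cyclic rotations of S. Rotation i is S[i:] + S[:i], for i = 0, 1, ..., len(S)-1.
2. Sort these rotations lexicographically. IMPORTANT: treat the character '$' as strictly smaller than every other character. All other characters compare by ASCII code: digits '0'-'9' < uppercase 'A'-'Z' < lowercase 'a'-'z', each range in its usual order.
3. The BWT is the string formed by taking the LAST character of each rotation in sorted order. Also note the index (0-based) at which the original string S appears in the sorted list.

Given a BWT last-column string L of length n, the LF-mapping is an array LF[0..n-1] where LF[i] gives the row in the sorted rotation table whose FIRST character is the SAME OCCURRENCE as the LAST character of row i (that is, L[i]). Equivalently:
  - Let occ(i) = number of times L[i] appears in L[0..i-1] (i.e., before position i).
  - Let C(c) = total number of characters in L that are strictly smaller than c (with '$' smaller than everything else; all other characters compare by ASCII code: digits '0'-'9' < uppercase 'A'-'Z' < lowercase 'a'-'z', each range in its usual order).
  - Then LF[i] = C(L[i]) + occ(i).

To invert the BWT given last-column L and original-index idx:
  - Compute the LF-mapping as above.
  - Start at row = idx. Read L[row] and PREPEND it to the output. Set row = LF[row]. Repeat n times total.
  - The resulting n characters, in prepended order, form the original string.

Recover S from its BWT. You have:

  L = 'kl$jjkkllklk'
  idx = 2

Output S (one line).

Answer: jkkklkllljk$

Derivation:
LF mapping: 3 8 0 1 2 4 5 9 10 6 11 7
Walk LF starting at row 2, prepending L[row]:
  step 1: row=2, L[2]='$', prepend. Next row=LF[2]=0
  step 2: row=0, L[0]='k', prepend. Next row=LF[0]=3
  step 3: row=3, L[3]='j', prepend. Next row=LF[3]=1
  step 4: row=1, L[1]='l', prepend. Next row=LF[1]=8
  step 5: row=8, L[8]='l', prepend. Next row=LF[8]=10
  step 6: row=10, L[10]='l', prepend. Next row=LF[10]=11
  step 7: row=11, L[11]='k', prepend. Next row=LF[11]=7
  step 8: row=7, L[7]='l', prepend. Next row=LF[7]=9
  step 9: row=9, L[9]='k', prepend. Next row=LF[9]=6
  step 10: row=6, L[6]='k', prepend. Next row=LF[6]=5
  step 11: row=5, L[5]='k', prepend. Next row=LF[5]=4
  step 12: row=4, L[4]='j', prepend. Next row=LF[4]=2
Reversed output: jkkklkllljk$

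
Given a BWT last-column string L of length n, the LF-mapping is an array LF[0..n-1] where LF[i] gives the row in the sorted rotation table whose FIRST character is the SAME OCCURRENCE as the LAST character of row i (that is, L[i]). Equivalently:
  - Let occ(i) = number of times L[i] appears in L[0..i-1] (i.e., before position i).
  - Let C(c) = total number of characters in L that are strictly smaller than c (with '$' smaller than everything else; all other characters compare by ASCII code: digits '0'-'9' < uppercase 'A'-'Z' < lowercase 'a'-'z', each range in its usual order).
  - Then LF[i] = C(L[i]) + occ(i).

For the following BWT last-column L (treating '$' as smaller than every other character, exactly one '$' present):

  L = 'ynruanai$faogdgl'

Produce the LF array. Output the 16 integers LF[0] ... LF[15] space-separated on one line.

Char counts: '$':1, 'a':3, 'd':1, 'f':1, 'g':2, 'i':1, 'l':1, 'n':2, 'o':1, 'r':1, 'u':1, 'y':1
C (first-col start): C('$')=0, C('a')=1, C('d')=4, C('f')=5, C('g')=6, C('i')=8, C('l')=9, C('n')=10, C('o')=12, C('r')=13, C('u')=14, C('y')=15
L[0]='y': occ=0, LF[0]=C('y')+0=15+0=15
L[1]='n': occ=0, LF[1]=C('n')+0=10+0=10
L[2]='r': occ=0, LF[2]=C('r')+0=13+0=13
L[3]='u': occ=0, LF[3]=C('u')+0=14+0=14
L[4]='a': occ=0, LF[4]=C('a')+0=1+0=1
L[5]='n': occ=1, LF[5]=C('n')+1=10+1=11
L[6]='a': occ=1, LF[6]=C('a')+1=1+1=2
L[7]='i': occ=0, LF[7]=C('i')+0=8+0=8
L[8]='$': occ=0, LF[8]=C('$')+0=0+0=0
L[9]='f': occ=0, LF[9]=C('f')+0=5+0=5
L[10]='a': occ=2, LF[10]=C('a')+2=1+2=3
L[11]='o': occ=0, LF[11]=C('o')+0=12+0=12
L[12]='g': occ=0, LF[12]=C('g')+0=6+0=6
L[13]='d': occ=0, LF[13]=C('d')+0=4+0=4
L[14]='g': occ=1, LF[14]=C('g')+1=6+1=7
L[15]='l': occ=0, LF[15]=C('l')+0=9+0=9

Answer: 15 10 13 14 1 11 2 8 0 5 3 12 6 4 7 9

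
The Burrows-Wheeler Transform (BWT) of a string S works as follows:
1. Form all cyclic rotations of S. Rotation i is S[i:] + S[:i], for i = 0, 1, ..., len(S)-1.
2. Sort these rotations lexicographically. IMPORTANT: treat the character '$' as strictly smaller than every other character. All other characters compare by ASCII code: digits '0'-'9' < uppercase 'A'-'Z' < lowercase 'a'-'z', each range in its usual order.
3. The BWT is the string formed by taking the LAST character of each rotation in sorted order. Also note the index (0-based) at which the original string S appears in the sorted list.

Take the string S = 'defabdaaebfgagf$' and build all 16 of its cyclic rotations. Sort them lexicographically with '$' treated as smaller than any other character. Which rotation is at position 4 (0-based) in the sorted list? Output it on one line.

All 16 rotations (rotation i = S[i:]+S[:i]):
  rot[0] = defabdaaebfgagf$
  rot[1] = efabdaaebfgagf$d
  rot[2] = fabdaaebfgagf$de
  rot[3] = abdaaebfgagf$def
  rot[4] = bdaaebfgagf$defa
  rot[5] = daaebfgagf$defab
  rot[6] = aaebfgagf$defabd
  rot[7] = aebfgagf$defabda
  rot[8] = ebfgagf$defabdaa
  rot[9] = bfgagf$defabdaae
  rot[10] = fgagf$defabdaaeb
  rot[11] = gagf$defabdaaebf
  rot[12] = agf$defabdaaebfg
  rot[13] = gf$defabdaaebfga
  rot[14] = f$defabdaaebfgag
  rot[15] = $defabdaaebfgagf
Sorted (with $ < everything):
  sorted[0] = $defabdaaebfgagf
  sorted[1] = aaebfgagf$defabd
  sorted[2] = abdaaebfgagf$def
  sorted[3] = aebfgagf$defabda
  sorted[4] = agf$defabdaaebfg
  sorted[5] = bdaaebfgagf$defa
  sorted[6] = bfgagf$defabdaae
  sorted[7] = daaebfgagf$defab
  sorted[8] = defabdaaebfgagf$
  sorted[9] = ebfgagf$defabdaa
  sorted[10] = efabdaaebfgagf$d
  sorted[11] = f$defabdaaebfgag
  sorted[12] = fabdaaebfgagf$de
  sorted[13] = fgagf$defabdaaeb
  sorted[14] = gagf$defabdaaebf
  sorted[15] = gf$defabdaaebfga
sorted[4] = agf$defabdaaebfg

Answer: agf$defabdaaebfg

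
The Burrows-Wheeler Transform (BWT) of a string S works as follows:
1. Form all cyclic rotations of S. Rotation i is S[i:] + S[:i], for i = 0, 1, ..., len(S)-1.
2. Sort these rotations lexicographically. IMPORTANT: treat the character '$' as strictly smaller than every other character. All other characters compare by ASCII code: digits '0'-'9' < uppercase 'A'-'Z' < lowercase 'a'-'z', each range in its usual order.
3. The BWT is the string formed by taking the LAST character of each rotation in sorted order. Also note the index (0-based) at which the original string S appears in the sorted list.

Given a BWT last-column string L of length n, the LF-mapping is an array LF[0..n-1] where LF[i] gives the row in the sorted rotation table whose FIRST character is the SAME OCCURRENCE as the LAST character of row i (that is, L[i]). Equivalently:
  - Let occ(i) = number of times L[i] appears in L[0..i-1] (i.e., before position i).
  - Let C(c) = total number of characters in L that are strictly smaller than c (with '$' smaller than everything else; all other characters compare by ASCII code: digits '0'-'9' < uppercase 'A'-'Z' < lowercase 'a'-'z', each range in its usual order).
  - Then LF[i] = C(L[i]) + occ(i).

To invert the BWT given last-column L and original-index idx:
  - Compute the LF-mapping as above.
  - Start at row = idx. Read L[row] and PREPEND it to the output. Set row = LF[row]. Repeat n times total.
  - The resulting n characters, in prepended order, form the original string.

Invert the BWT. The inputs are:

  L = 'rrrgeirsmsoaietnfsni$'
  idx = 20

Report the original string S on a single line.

LF mapping: 13 14 15 5 2 6 16 17 9 18 12 1 7 3 20 10 4 19 11 8 0
Walk LF starting at row 20, prepending L[row]:
  step 1: row=20, L[20]='$', prepend. Next row=LF[20]=0
  step 2: row=0, L[0]='r', prepend. Next row=LF[0]=13
  step 3: row=13, L[13]='e', prepend. Next row=LF[13]=3
  step 4: row=3, L[3]='g', prepend. Next row=LF[3]=5
  step 5: row=5, L[5]='i', prepend. Next row=LF[5]=6
  step 6: row=6, L[6]='r', prepend. Next row=LF[6]=16
  step 7: row=16, L[16]='f', prepend. Next row=LF[16]=4
  step 8: row=4, L[4]='e', prepend. Next row=LF[4]=2
  step 9: row=2, L[2]='r', prepend. Next row=LF[2]=15
  step 10: row=15, L[15]='n', prepend. Next row=LF[15]=10
  step 11: row=10, L[10]='o', prepend. Next row=LF[10]=12
  step 12: row=12, L[12]='i', prepend. Next row=LF[12]=7
  step 13: row=7, L[7]='s', prepend. Next row=LF[7]=17
  step 14: row=17, L[17]='s', prepend. Next row=LF[17]=19
  step 15: row=19, L[19]='i', prepend. Next row=LF[19]=8
  step 16: row=8, L[8]='m', prepend. Next row=LF[8]=9
  step 17: row=9, L[9]='s', prepend. Next row=LF[9]=18
  step 18: row=18, L[18]='n', prepend. Next row=LF[18]=11
  step 19: row=11, L[11]='a', prepend. Next row=LF[11]=1
  step 20: row=1, L[1]='r', prepend. Next row=LF[1]=14
  step 21: row=14, L[14]='t', prepend. Next row=LF[14]=20
Reversed output: transmissionrefriger$

Answer: transmissionrefriger$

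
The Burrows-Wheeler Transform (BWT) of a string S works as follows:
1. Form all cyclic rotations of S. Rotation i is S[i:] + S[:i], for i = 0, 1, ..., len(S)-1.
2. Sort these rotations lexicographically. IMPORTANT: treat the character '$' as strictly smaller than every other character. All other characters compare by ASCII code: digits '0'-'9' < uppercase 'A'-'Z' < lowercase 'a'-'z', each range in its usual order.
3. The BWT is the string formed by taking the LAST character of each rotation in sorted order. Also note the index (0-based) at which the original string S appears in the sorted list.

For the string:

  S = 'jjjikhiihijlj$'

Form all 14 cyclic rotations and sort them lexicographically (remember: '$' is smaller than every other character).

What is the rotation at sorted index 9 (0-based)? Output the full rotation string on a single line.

Answer: jjikhiihijlj$j

Derivation:
All 14 rotations (rotation i = S[i:]+S[:i]):
  rot[0] = jjjikhiihijlj$
  rot[1] = jjikhiihijlj$j
  rot[2] = jikhiihijlj$jj
  rot[3] = ikhiihijlj$jjj
  rot[4] = khiihijlj$jjji
  rot[5] = hiihijlj$jjjik
  rot[6] = iihijlj$jjjikh
  rot[7] = ihijlj$jjjikhi
  rot[8] = hijlj$jjjikhii
  rot[9] = ijlj$jjjikhiih
  rot[10] = jlj$jjjikhiihi
  rot[11] = lj$jjjikhiihij
  rot[12] = j$jjjikhiihijl
  rot[13] = $jjjikhiihijlj
Sorted (with $ < everything):
  sorted[0] = $jjjikhiihijlj
  sorted[1] = hiihijlj$jjjik
  sorted[2] = hijlj$jjjikhii
  sorted[3] = ihijlj$jjjikhi
  sorted[4] = iihijlj$jjjikh
  sorted[5] = ijlj$jjjikhiih
  sorted[6] = ikhiihijlj$jjj
  sorted[7] = j$jjjikhiihijl
  sorted[8] = jikhiihijlj$jj
  sorted[9] = jjikhiihijlj$j
  sorted[10] = jjjikhiihijlj$
  sorted[11] = jlj$jjjikhiihi
  sorted[12] = khiihijlj$jjji
  sorted[13] = lj$jjjikhiihij
sorted[9] = jjikhiihijlj$j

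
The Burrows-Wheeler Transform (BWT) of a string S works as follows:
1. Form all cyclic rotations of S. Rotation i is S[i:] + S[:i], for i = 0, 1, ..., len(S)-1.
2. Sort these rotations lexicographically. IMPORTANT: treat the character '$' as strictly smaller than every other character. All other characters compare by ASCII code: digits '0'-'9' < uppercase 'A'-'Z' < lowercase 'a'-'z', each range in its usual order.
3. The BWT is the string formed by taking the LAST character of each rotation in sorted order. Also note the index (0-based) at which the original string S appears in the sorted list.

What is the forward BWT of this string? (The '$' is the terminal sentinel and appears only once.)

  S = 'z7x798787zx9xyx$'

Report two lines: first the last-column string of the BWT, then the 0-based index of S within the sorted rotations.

All 16 rotations (rotation i = S[i:]+S[:i]):
  rot[0] = z7x798787zx9xyx$
  rot[1] = 7x798787zx9xyx$z
  rot[2] = x798787zx9xyx$z7
  rot[3] = 798787zx9xyx$z7x
  rot[4] = 98787zx9xyx$z7x7
  rot[5] = 8787zx9xyx$z7x79
  rot[6] = 787zx9xyx$z7x798
  rot[7] = 87zx9xyx$z7x7987
  rot[8] = 7zx9xyx$z7x79878
  rot[9] = zx9xyx$z7x798787
  rot[10] = x9xyx$z7x798787z
  rot[11] = 9xyx$z7x798787zx
  rot[12] = xyx$z7x798787zx9
  rot[13] = yx$z7x798787zx9x
  rot[14] = x$z7x798787zx9xy
  rot[15] = $z7x798787zx9xyx
Sorted (with $ < everything):
  sorted[0] = $z7x798787zx9xyx  (last char: 'x')
  sorted[1] = 787zx9xyx$z7x798  (last char: '8')
  sorted[2] = 798787zx9xyx$z7x  (last char: 'x')
  sorted[3] = 7x798787zx9xyx$z  (last char: 'z')
  sorted[4] = 7zx9xyx$z7x79878  (last char: '8')
  sorted[5] = 8787zx9xyx$z7x79  (last char: '9')
  sorted[6] = 87zx9xyx$z7x7987  (last char: '7')
  sorted[7] = 98787zx9xyx$z7x7  (last char: '7')
  sorted[8] = 9xyx$z7x798787zx  (last char: 'x')
  sorted[9] = x$z7x798787zx9xy  (last char: 'y')
  sorted[10] = x798787zx9xyx$z7  (last char: '7')
  sorted[11] = x9xyx$z7x798787z  (last char: 'z')
  sorted[12] = xyx$z7x798787zx9  (last char: '9')
  sorted[13] = yx$z7x798787zx9x  (last char: 'x')
  sorted[14] = z7x798787zx9xyx$  (last char: '$')
  sorted[15] = zx9xyx$z7x798787  (last char: '7')
Last column: x8xz8977xy7z9x$7
Original string S is at sorted index 14

Answer: x8xz8977xy7z9x$7
14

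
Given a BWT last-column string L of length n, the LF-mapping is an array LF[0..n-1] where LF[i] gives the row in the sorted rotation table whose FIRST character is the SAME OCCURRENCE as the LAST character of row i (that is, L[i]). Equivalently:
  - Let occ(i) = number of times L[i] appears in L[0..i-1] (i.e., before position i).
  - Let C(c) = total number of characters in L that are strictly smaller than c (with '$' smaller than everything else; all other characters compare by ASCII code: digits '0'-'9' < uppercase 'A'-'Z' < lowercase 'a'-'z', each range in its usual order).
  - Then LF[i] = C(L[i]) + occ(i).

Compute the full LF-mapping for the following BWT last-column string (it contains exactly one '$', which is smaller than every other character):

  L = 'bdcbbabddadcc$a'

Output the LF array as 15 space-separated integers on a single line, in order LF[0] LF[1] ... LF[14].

Char counts: '$':1, 'a':3, 'b':4, 'c':3, 'd':4
C (first-col start): C('$')=0, C('a')=1, C('b')=4, C('c')=8, C('d')=11
L[0]='b': occ=0, LF[0]=C('b')+0=4+0=4
L[1]='d': occ=0, LF[1]=C('d')+0=11+0=11
L[2]='c': occ=0, LF[2]=C('c')+0=8+0=8
L[3]='b': occ=1, LF[3]=C('b')+1=4+1=5
L[4]='b': occ=2, LF[4]=C('b')+2=4+2=6
L[5]='a': occ=0, LF[5]=C('a')+0=1+0=1
L[6]='b': occ=3, LF[6]=C('b')+3=4+3=7
L[7]='d': occ=1, LF[7]=C('d')+1=11+1=12
L[8]='d': occ=2, LF[8]=C('d')+2=11+2=13
L[9]='a': occ=1, LF[9]=C('a')+1=1+1=2
L[10]='d': occ=3, LF[10]=C('d')+3=11+3=14
L[11]='c': occ=1, LF[11]=C('c')+1=8+1=9
L[12]='c': occ=2, LF[12]=C('c')+2=8+2=10
L[13]='$': occ=0, LF[13]=C('$')+0=0+0=0
L[14]='a': occ=2, LF[14]=C('a')+2=1+2=3

Answer: 4 11 8 5 6 1 7 12 13 2 14 9 10 0 3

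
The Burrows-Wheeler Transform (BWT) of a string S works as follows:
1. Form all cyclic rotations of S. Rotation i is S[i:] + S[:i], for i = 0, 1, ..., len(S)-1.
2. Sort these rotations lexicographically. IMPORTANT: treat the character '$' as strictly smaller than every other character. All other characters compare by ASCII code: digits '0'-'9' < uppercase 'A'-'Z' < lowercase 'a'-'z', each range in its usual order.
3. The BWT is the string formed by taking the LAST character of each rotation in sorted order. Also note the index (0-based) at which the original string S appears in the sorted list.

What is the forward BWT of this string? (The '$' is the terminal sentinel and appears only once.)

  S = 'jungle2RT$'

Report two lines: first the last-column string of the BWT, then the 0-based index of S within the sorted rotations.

All 10 rotations (rotation i = S[i:]+S[:i]):
  rot[0] = jungle2RT$
  rot[1] = ungle2RT$j
  rot[2] = ngle2RT$ju
  rot[3] = gle2RT$jun
  rot[4] = le2RT$jung
  rot[5] = e2RT$jungl
  rot[6] = 2RT$jungle
  rot[7] = RT$jungle2
  rot[8] = T$jungle2R
  rot[9] = $jungle2RT
Sorted (with $ < everything):
  sorted[0] = $jungle2RT  (last char: 'T')
  sorted[1] = 2RT$jungle  (last char: 'e')
  sorted[2] = RT$jungle2  (last char: '2')
  sorted[3] = T$jungle2R  (last char: 'R')
  sorted[4] = e2RT$jungl  (last char: 'l')
  sorted[5] = gle2RT$jun  (last char: 'n')
  sorted[6] = jungle2RT$  (last char: '$')
  sorted[7] = le2RT$jung  (last char: 'g')
  sorted[8] = ngle2RT$ju  (last char: 'u')
  sorted[9] = ungle2RT$j  (last char: 'j')
Last column: Te2Rln$guj
Original string S is at sorted index 6

Answer: Te2Rln$guj
6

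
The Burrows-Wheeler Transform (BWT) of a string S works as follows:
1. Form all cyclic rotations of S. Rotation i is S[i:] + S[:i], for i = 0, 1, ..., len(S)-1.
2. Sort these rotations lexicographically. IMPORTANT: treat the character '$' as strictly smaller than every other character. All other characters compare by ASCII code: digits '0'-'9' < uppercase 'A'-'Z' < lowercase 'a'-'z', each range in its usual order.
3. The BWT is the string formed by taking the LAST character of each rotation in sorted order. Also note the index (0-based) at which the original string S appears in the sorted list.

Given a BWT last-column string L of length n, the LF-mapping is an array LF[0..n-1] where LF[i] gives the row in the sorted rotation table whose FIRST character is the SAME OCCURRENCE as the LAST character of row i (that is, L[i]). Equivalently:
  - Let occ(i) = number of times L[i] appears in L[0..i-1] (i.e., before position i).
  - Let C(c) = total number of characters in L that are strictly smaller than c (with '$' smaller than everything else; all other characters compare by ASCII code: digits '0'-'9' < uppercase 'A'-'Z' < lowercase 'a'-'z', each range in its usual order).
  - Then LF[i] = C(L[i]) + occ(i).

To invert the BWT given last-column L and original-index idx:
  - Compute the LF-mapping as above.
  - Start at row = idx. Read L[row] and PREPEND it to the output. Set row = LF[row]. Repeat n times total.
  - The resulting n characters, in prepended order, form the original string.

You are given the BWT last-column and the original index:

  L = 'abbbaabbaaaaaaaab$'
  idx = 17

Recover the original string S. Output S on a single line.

LF mapping: 1 12 13 14 2 3 15 16 4 5 6 7 8 9 10 11 17 0
Walk LF starting at row 17, prepending L[row]:
  step 1: row=17, L[17]='$', prepend. Next row=LF[17]=0
  step 2: row=0, L[0]='a', prepend. Next row=LF[0]=1
  step 3: row=1, L[1]='b', prepend. Next row=LF[1]=12
  step 4: row=12, L[12]='a', prepend. Next row=LF[12]=8
  step 5: row=8, L[8]='a', prepend. Next row=LF[8]=4
  step 6: row=4, L[4]='a', prepend. Next row=LF[4]=2
  step 7: row=2, L[2]='b', prepend. Next row=LF[2]=13
  step 8: row=13, L[13]='a', prepend. Next row=LF[13]=9
  step 9: row=9, L[9]='a', prepend. Next row=LF[9]=5
  step 10: row=5, L[5]='a', prepend. Next row=LF[5]=3
  step 11: row=3, L[3]='b', prepend. Next row=LF[3]=14
  step 12: row=14, L[14]='a', prepend. Next row=LF[14]=10
  step 13: row=10, L[10]='a', prepend. Next row=LF[10]=6
  step 14: row=6, L[6]='b', prepend. Next row=LF[6]=15
  step 15: row=15, L[15]='a', prepend. Next row=LF[15]=11
  step 16: row=11, L[11]='a', prepend. Next row=LF[11]=7
  step 17: row=7, L[7]='b', prepend. Next row=LF[7]=16
  step 18: row=16, L[16]='b', prepend. Next row=LF[16]=17
Reversed output: bbaabaabaaabaaaba$

Answer: bbaabaabaaabaaaba$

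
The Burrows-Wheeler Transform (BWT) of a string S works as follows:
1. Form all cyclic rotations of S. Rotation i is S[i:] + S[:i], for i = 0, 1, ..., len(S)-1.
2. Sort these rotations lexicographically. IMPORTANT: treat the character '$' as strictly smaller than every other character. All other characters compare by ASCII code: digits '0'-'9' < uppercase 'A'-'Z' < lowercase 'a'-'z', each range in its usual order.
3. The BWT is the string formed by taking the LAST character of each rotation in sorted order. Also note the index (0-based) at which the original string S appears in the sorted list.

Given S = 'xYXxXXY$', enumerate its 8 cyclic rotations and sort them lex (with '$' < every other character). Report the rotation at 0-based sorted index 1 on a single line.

Answer: XXY$xYXx

Derivation:
All 8 rotations (rotation i = S[i:]+S[:i]):
  rot[0] = xYXxXXY$
  rot[1] = YXxXXY$x
  rot[2] = XxXXY$xY
  rot[3] = xXXY$xYX
  rot[4] = XXY$xYXx
  rot[5] = XY$xYXxX
  rot[6] = Y$xYXxXX
  rot[7] = $xYXxXXY
Sorted (with $ < everything):
  sorted[0] = $xYXxXXY
  sorted[1] = XXY$xYXx
  sorted[2] = XY$xYXxX
  sorted[3] = XxXXY$xY
  sorted[4] = Y$xYXxXX
  sorted[5] = YXxXXY$x
  sorted[6] = xXXY$xYX
  sorted[7] = xYXxXXY$
sorted[1] = XXY$xYXx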